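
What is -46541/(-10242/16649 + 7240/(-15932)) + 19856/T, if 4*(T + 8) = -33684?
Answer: 26012776620347007/597856967104 ≈ 43510.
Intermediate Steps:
T = -8429 (T = -8 + (¼)*(-33684) = -8 - 8421 = -8429)
-46541/(-10242/16649 + 7240/(-15932)) + 19856/T = -46541/(-10242/16649 + 7240/(-15932)) + 19856/(-8429) = -46541/(-10242*1/16649 + 7240*(-1/15932)) + 19856*(-1/8429) = -46541/(-10242/16649 - 1810/3983) - 19856/8429 = -46541/(-70928576/66312967) - 19856/8429 = -46541*(-66312967/70928576) - 19856/8429 = 3086271797147/70928576 - 19856/8429 = 26012776620347007/597856967104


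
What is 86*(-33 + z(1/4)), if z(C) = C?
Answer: -5633/2 ≈ -2816.5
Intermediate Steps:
86*(-33 + z(1/4)) = 86*(-33 + 1/4) = 86*(-131/4) = -5633/2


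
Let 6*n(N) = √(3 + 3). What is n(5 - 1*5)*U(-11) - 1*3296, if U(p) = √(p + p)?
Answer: -3296 + I*√33/3 ≈ -3296.0 + 1.9149*I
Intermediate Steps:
U(p) = √2*√p (U(p) = √(2*p) = √2*√p)
n(N) = √6/6 (n(N) = √(3 + 3)/6 = √6/6)
n(5 - 1*5)*U(-11) - 1*3296 = (√6/6)*(√2*√(-11)) - 1*3296 = (√6/6)*(√2*(I*√11)) - 3296 = (√6/6)*(I*√22) - 3296 = I*√33/3 - 3296 = -3296 + I*√33/3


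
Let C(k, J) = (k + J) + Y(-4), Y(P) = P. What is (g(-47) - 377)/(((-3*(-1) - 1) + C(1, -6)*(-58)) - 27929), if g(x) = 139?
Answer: 34/3915 ≈ 0.0086845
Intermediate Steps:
C(k, J) = -4 + J + k (C(k, J) = (k + J) - 4 = (J + k) - 4 = -4 + J + k)
(g(-47) - 377)/(((-3*(-1) - 1) + C(1, -6)*(-58)) - 27929) = (139 - 377)/(((-3*(-1) - 1) + (-4 - 6 + 1)*(-58)) - 27929) = -238/(((3 - 1) - 9*(-58)) - 27929) = -238/((2 + 522) - 27929) = -238/(524 - 27929) = -238/(-27405) = -238*(-1/27405) = 34/3915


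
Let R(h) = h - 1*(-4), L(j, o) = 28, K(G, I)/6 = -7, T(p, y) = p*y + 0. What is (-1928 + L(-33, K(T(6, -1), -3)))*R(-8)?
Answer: 7600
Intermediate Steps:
T(p, y) = p*y
K(G, I) = -42 (K(G, I) = 6*(-7) = -42)
R(h) = 4 + h (R(h) = h + 4 = 4 + h)
(-1928 + L(-33, K(T(6, -1), -3)))*R(-8) = (-1928 + 28)*(4 - 8) = -1900*(-4) = 7600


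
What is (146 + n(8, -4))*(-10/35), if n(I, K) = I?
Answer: -44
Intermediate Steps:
(146 + n(8, -4))*(-10/35) = (146 + 8)*(-10/35) = 154*(-10*1/35) = 154*(-2/7) = -44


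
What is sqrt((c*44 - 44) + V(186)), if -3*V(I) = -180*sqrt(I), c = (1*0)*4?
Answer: 2*sqrt(-11 + 15*sqrt(186)) ≈ 27.826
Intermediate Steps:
c = 0 (c = 0*4 = 0)
V(I) = 60*sqrt(I) (V(I) = -(-60)*sqrt(I) = 60*sqrt(I))
sqrt((c*44 - 44) + V(186)) = sqrt((0*44 - 44) + 60*sqrt(186)) = sqrt((0 - 44) + 60*sqrt(186)) = sqrt(-44 + 60*sqrt(186))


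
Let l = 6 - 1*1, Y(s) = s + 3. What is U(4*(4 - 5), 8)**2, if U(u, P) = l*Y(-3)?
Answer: 0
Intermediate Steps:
Y(s) = 3 + s
l = 5 (l = 6 - 1 = 5)
U(u, P) = 0 (U(u, P) = 5*(3 - 3) = 5*0 = 0)
U(4*(4 - 5), 8)**2 = 0**2 = 0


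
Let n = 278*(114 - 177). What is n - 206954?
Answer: -224468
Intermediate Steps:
n = -17514 (n = 278*(-63) = -17514)
n - 206954 = -17514 - 206954 = -224468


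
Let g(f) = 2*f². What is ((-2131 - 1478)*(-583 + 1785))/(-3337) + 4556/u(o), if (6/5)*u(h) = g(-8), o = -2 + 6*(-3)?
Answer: 358443969/266960 ≈ 1342.7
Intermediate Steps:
o = -20 (o = -2 - 18 = -20)
u(h) = 320/3 (u(h) = 5*(2*(-8)²)/6 = 5*(2*64)/6 = (⅚)*128 = 320/3)
((-2131 - 1478)*(-583 + 1785))/(-3337) + 4556/u(o) = ((-2131 - 1478)*(-583 + 1785))/(-3337) + 4556/(320/3) = -3609*1202*(-1/3337) + 4556*(3/320) = -4338018*(-1/3337) + 3417/80 = 4338018/3337 + 3417/80 = 358443969/266960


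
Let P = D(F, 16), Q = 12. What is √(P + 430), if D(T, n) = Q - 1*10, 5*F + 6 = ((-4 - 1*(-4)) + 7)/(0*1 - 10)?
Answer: 12*√3 ≈ 20.785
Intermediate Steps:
F = -67/50 (F = -6/5 + (((-4 - 1*(-4)) + 7)/(0*1 - 10))/5 = -6/5 + (((-4 + 4) + 7)/(0 - 10))/5 = -6/5 + ((0 + 7)/(-10))/5 = -6/5 + (7*(-⅒))/5 = -6/5 + (⅕)*(-7/10) = -6/5 - 7/50 = -67/50 ≈ -1.3400)
D(T, n) = 2 (D(T, n) = 12 - 1*10 = 12 - 10 = 2)
P = 2
√(P + 430) = √(2 + 430) = √432 = 12*√3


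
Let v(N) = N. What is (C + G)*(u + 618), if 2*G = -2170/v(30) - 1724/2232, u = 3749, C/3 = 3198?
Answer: 46578906737/1116 ≈ 4.1737e+7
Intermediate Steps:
C = 9594 (C = 3*3198 = 9594)
G = -40793/1116 (G = (-2170/30 - 1724/2232)/2 = (-2170*1/30 - 1724*1/2232)/2 = (-217/3 - 431/558)/2 = (½)*(-40793/558) = -40793/1116 ≈ -36.553)
(C + G)*(u + 618) = (9594 - 40793/1116)*(3749 + 618) = (10666111/1116)*4367 = 46578906737/1116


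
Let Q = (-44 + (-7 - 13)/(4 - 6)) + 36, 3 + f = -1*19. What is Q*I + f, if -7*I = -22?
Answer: -110/7 ≈ -15.714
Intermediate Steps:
f = -22 (f = -3 - 1*19 = -3 - 19 = -22)
I = 22/7 (I = -1/7*(-22) = 22/7 ≈ 3.1429)
Q = 2 (Q = (-44 - 20/(-2)) + 36 = (-44 - 20*(-1/2)) + 36 = (-44 + 10) + 36 = -34 + 36 = 2)
Q*I + f = 2*(22/7) - 22 = 44/7 - 22 = -110/7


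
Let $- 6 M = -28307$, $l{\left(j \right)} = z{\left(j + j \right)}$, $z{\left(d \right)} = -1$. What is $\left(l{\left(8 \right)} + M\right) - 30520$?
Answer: $- \frac{154819}{6} \approx -25803.0$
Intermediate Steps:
$l{\left(j \right)} = -1$
$M = \frac{28307}{6}$ ($M = \left(- \frac{1}{6}\right) \left(-28307\right) = \frac{28307}{6} \approx 4717.8$)
$\left(l{\left(8 \right)} + M\right) - 30520 = \left(-1 + \frac{28307}{6}\right) - 30520 = \frac{28301}{6} - 30520 = - \frac{154819}{6}$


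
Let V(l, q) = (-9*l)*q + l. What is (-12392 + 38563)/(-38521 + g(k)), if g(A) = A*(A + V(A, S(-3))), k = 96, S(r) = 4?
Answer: -26171/351865 ≈ -0.074378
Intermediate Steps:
V(l, q) = l - 9*l*q (V(l, q) = -9*l*q + l = l - 9*l*q)
g(A) = -34*A**2 (g(A) = A*(A + A*(1 - 9*4)) = A*(A + A*(1 - 36)) = A*(A + A*(-35)) = A*(A - 35*A) = A*(-34*A) = -34*A**2)
(-12392 + 38563)/(-38521 + g(k)) = (-12392 + 38563)/(-38521 - 34*96**2) = 26171/(-38521 - 34*9216) = 26171/(-38521 - 313344) = 26171/(-351865) = 26171*(-1/351865) = -26171/351865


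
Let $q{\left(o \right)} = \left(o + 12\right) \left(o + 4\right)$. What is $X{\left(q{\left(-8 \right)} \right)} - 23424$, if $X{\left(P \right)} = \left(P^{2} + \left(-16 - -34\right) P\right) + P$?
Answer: $-23472$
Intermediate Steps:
$q{\left(o \right)} = \left(4 + o\right) \left(12 + o\right)$ ($q{\left(o \right)} = \left(12 + o\right) \left(4 + o\right) = \left(4 + o\right) \left(12 + o\right)$)
$X{\left(P \right)} = P^{2} + 19 P$ ($X{\left(P \right)} = \left(P^{2} + \left(-16 + 34\right) P\right) + P = \left(P^{2} + 18 P\right) + P = P^{2} + 19 P$)
$X{\left(q{\left(-8 \right)} \right)} - 23424 = \left(48 + \left(-8\right)^{2} + 16 \left(-8\right)\right) \left(19 + \left(48 + \left(-8\right)^{2} + 16 \left(-8\right)\right)\right) - 23424 = \left(48 + 64 - 128\right) \left(19 + \left(48 + 64 - 128\right)\right) - 23424 = - 16 \left(19 - 16\right) - 23424 = \left(-16\right) 3 - 23424 = -48 - 23424 = -23472$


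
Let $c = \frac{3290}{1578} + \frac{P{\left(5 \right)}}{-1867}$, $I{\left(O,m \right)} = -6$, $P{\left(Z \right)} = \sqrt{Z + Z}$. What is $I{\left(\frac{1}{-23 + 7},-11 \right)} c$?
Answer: $- \frac{3290}{263} + \frac{6 \sqrt{10}}{1867} \approx -12.499$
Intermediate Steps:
$P{\left(Z \right)} = \sqrt{2} \sqrt{Z}$ ($P{\left(Z \right)} = \sqrt{2 Z} = \sqrt{2} \sqrt{Z}$)
$c = \frac{1645}{789} - \frac{\sqrt{10}}{1867}$ ($c = \frac{3290}{1578} + \frac{\sqrt{2} \sqrt{5}}{-1867} = 3290 \cdot \frac{1}{1578} + \sqrt{10} \left(- \frac{1}{1867}\right) = \frac{1645}{789} - \frac{\sqrt{10}}{1867} \approx 2.0832$)
$I{\left(\frac{1}{-23 + 7},-11 \right)} c = - 6 \left(\frac{1645}{789} - \frac{\sqrt{10}}{1867}\right) = - \frac{3290}{263} + \frac{6 \sqrt{10}}{1867}$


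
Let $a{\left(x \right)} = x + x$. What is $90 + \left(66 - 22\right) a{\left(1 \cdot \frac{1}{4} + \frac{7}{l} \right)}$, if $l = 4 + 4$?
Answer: $189$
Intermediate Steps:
$l = 8$
$a{\left(x \right)} = 2 x$
$90 + \left(66 - 22\right) a{\left(1 \cdot \frac{1}{4} + \frac{7}{l} \right)} = 90 + \left(66 - 22\right) 2 \left(1 \cdot \frac{1}{4} + \frac{7}{8}\right) = 90 + \left(66 - 22\right) 2 \left(1 \cdot \frac{1}{4} + 7 \cdot \frac{1}{8}\right) = 90 + 44 \cdot 2 \left(\frac{1}{4} + \frac{7}{8}\right) = 90 + 44 \cdot 2 \cdot \frac{9}{8} = 90 + 44 \cdot \frac{9}{4} = 90 + 99 = 189$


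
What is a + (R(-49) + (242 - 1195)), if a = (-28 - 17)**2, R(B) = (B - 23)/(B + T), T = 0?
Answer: 52600/49 ≈ 1073.5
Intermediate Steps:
R(B) = (-23 + B)/B (R(B) = (B - 23)/(B + 0) = (-23 + B)/B)
a = 2025 (a = (-45)**2 = 2025)
a + (R(-49) + (242 - 1195)) = 2025 + ((-23 - 49)/(-49) + (242 - 1195)) = 2025 + (-1/49*(-72) - 953) = 2025 + (72/49 - 953) = 2025 - 46625/49 = 52600/49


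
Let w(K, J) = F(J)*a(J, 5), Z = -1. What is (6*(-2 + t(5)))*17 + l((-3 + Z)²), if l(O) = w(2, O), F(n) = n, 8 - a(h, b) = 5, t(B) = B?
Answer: 354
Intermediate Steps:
a(h, b) = 3 (a(h, b) = 8 - 1*5 = 8 - 5 = 3)
w(K, J) = 3*J (w(K, J) = J*3 = 3*J)
l(O) = 3*O
(6*(-2 + t(5)))*17 + l((-3 + Z)²) = (6*(-2 + 5))*17 + 3*(-3 - 1)² = (6*3)*17 + 3*(-4)² = 18*17 + 3*16 = 306 + 48 = 354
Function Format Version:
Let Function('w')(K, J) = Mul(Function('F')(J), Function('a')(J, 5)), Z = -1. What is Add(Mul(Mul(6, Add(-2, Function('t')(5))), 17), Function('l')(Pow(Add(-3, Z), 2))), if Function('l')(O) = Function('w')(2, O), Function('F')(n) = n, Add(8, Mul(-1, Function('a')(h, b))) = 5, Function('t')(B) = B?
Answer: 354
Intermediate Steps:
Function('a')(h, b) = 3 (Function('a')(h, b) = Add(8, Mul(-1, 5)) = Add(8, -5) = 3)
Function('w')(K, J) = Mul(3, J) (Function('w')(K, J) = Mul(J, 3) = Mul(3, J))
Function('l')(O) = Mul(3, O)
Add(Mul(Mul(6, Add(-2, Function('t')(5))), 17), Function('l')(Pow(Add(-3, Z), 2))) = Add(Mul(Mul(6, Add(-2, 5)), 17), Mul(3, Pow(Add(-3, -1), 2))) = Add(Mul(Mul(6, 3), 17), Mul(3, Pow(-4, 2))) = Add(Mul(18, 17), Mul(3, 16)) = Add(306, 48) = 354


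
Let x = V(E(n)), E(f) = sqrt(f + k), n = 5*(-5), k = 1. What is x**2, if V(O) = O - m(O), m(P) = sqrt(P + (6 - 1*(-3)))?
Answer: (-sqrt(9 + 2*I*sqrt(6)) + 2*I*sqrt(6))**2 ≈ -7.2635 - 25.496*I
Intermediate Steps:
m(P) = sqrt(9 + P) (m(P) = sqrt(P + (6 + 3)) = sqrt(P + 9) = sqrt(9 + P))
n = -25
E(f) = sqrt(1 + f) (E(f) = sqrt(f + 1) = sqrt(1 + f))
V(O) = O - sqrt(9 + O)
x = -sqrt(9 + 2*I*sqrt(6)) + 2*I*sqrt(6) (x = sqrt(1 - 25) - sqrt(9 + sqrt(1 - 25)) = sqrt(-24) - sqrt(9 + sqrt(-24)) = 2*I*sqrt(6) - sqrt(9 + 2*I*sqrt(6)) = -sqrt(9 + 2*I*sqrt(6)) + 2*I*sqrt(6) ≈ -3.1022 + 4.1094*I)
x**2 = (-sqrt(9 + 2*I*sqrt(6)) + 2*I*sqrt(6))**2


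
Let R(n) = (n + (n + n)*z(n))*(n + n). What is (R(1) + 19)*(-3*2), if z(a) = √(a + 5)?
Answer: -126 - 24*√6 ≈ -184.79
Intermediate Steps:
z(a) = √(5 + a)
R(n) = 2*n*(n + 2*n*√(5 + n)) (R(n) = (n + (n + n)*√(5 + n))*(n + n) = (n + (2*n)*√(5 + n))*(2*n) = (n + 2*n*√(5 + n))*(2*n) = 2*n*(n + 2*n*√(5 + n)))
(R(1) + 19)*(-3*2) = (1²*(2 + 4*√(5 + 1)) + 19)*(-3*2) = (1*(2 + 4*√6) + 19)*(-6) = ((2 + 4*√6) + 19)*(-6) = (21 + 4*√6)*(-6) = -126 - 24*√6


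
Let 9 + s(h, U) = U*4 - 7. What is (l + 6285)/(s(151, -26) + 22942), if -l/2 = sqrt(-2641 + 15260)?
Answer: 6285/22822 - sqrt(12619)/11411 ≈ 0.26555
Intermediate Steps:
s(h, U) = -16 + 4*U (s(h, U) = -9 + (U*4 - 7) = -9 + (4*U - 7) = -9 + (-7 + 4*U) = -16 + 4*U)
l = -2*sqrt(12619) (l = -2*sqrt(-2641 + 15260) = -2*sqrt(12619) ≈ -224.67)
(l + 6285)/(s(151, -26) + 22942) = (-2*sqrt(12619) + 6285)/((-16 + 4*(-26)) + 22942) = (6285 - 2*sqrt(12619))/((-16 - 104) + 22942) = (6285 - 2*sqrt(12619))/(-120 + 22942) = (6285 - 2*sqrt(12619))/22822 = (6285 - 2*sqrt(12619))*(1/22822) = 6285/22822 - sqrt(12619)/11411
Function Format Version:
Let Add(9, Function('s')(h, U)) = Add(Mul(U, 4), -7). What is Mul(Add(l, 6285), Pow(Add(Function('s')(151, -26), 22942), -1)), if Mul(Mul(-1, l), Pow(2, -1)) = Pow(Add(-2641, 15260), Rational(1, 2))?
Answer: Add(Rational(6285, 22822), Mul(Rational(-1, 11411), Pow(12619, Rational(1, 2)))) ≈ 0.26555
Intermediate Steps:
Function('s')(h, U) = Add(-16, Mul(4, U)) (Function('s')(h, U) = Add(-9, Add(Mul(U, 4), -7)) = Add(-9, Add(Mul(4, U), -7)) = Add(-9, Add(-7, Mul(4, U))) = Add(-16, Mul(4, U)))
l = Mul(-2, Pow(12619, Rational(1, 2))) (l = Mul(-2, Pow(Add(-2641, 15260), Rational(1, 2))) = Mul(-2, Pow(12619, Rational(1, 2))) ≈ -224.67)
Mul(Add(l, 6285), Pow(Add(Function('s')(151, -26), 22942), -1)) = Mul(Add(Mul(-2, Pow(12619, Rational(1, 2))), 6285), Pow(Add(Add(-16, Mul(4, -26)), 22942), -1)) = Mul(Add(6285, Mul(-2, Pow(12619, Rational(1, 2)))), Pow(Add(Add(-16, -104), 22942), -1)) = Mul(Add(6285, Mul(-2, Pow(12619, Rational(1, 2)))), Pow(Add(-120, 22942), -1)) = Mul(Add(6285, Mul(-2, Pow(12619, Rational(1, 2)))), Pow(22822, -1)) = Mul(Add(6285, Mul(-2, Pow(12619, Rational(1, 2)))), Rational(1, 22822)) = Add(Rational(6285, 22822), Mul(Rational(-1, 11411), Pow(12619, Rational(1, 2))))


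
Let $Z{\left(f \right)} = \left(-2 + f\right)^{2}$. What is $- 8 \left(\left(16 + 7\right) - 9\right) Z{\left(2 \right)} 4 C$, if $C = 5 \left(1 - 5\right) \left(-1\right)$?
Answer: $0$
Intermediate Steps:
$C = 20$ ($C = 5 \left(1 - 5\right) \left(-1\right) = 5 \left(-4\right) \left(-1\right) = \left(-20\right) \left(-1\right) = 20$)
$- 8 \left(\left(16 + 7\right) - 9\right) Z{\left(2 \right)} 4 C = - 8 \left(\left(16 + 7\right) - 9\right) \left(-2 + 2\right)^{2} \cdot 4 \cdot 20 = - 8 \left(23 - 9\right) 0^{2} \cdot 4 \cdot 20 = \left(-8\right) 14 \cdot 0 \cdot 4 \cdot 20 = - 112 \cdot 0 \cdot 20 = \left(-112\right) 0 = 0$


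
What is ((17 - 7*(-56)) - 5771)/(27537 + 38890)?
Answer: -5362/66427 ≈ -0.080720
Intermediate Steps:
((17 - 7*(-56)) - 5771)/(27537 + 38890) = ((17 + 392) - 5771)/66427 = (409 - 5771)*(1/66427) = -5362*1/66427 = -5362/66427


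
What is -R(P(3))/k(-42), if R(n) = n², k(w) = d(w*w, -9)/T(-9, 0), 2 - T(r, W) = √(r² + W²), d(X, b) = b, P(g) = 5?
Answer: -175/9 ≈ -19.444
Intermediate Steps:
T(r, W) = 2 - √(W² + r²) (T(r, W) = 2 - √(r² + W²) = 2 - √(W² + r²))
k(w) = 9/7 (k(w) = -9/(2 - √(0² + (-9)²)) = -9/(2 - √(0 + 81)) = -9/(2 - √81) = -9/(2 - 1*9) = -9/(2 - 9) = -9/(-7) = -9*(-⅐) = 9/7)
-R(P(3))/k(-42) = -5²/9/7 = -25*7/9 = -1*175/9 = -175/9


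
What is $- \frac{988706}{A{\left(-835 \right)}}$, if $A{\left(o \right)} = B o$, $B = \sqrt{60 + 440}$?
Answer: $\frac{494353 \sqrt{5}}{20875} \approx 52.954$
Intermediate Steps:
$B = 10 \sqrt{5}$ ($B = \sqrt{500} = 10 \sqrt{5} \approx 22.361$)
$A{\left(o \right)} = 10 o \sqrt{5}$ ($A{\left(o \right)} = 10 \sqrt{5} o = 10 o \sqrt{5}$)
$- \frac{988706}{A{\left(-835 \right)}} = - \frac{988706}{10 \left(-835\right) \sqrt{5}} = - \frac{988706}{\left(-8350\right) \sqrt{5}} = - 988706 \left(- \frac{\sqrt{5}}{41750}\right) = \frac{494353 \sqrt{5}}{20875}$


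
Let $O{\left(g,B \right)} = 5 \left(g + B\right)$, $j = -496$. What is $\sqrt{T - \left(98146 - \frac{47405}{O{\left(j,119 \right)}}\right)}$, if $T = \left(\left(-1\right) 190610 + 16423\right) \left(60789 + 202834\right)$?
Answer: $\frac{20 i \sqrt{16316337308362}}{377} \approx 2.1429 \cdot 10^{5} i$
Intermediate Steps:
$O{\left(g,B \right)} = 5 B + 5 g$ ($O{\left(g,B \right)} = 5 \left(B + g\right) = 5 B + 5 g$)
$T = -45919699501$ ($T = \left(-190610 + 16423\right) 263623 = \left(-174187\right) 263623 = -45919699501$)
$\sqrt{T - \left(98146 - \frac{47405}{O{\left(j,119 \right)}}\right)} = \sqrt{-45919699501 - \left(98146 - \frac{47405}{5 \cdot 119 + 5 \left(-496\right)}\right)} = \sqrt{-45919699501 - \left(98146 - \frac{47405}{595 - 2480}\right)} = \sqrt{-45919699501 - \left(98146 - \frac{47405}{-1885}\right)} = \sqrt{-45919699501 + \left(-98146 + 47405 \left(- \frac{1}{1885}\right)\right)} = \sqrt{-45919699501 - \frac{37010523}{377}} = \sqrt{- \frac{17311763722400}{377}} = \frac{20 i \sqrt{16316337308362}}{377}$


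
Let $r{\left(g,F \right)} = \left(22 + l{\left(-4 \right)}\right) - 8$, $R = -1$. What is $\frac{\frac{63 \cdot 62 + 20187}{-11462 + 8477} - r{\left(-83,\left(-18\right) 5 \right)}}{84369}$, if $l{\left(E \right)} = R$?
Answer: $- \frac{20966}{83947155} \approx -0.00024975$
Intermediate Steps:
$l{\left(E \right)} = -1$
$r{\left(g,F \right)} = 13$ ($r{\left(g,F \right)} = \left(22 - 1\right) - 8 = 21 - 8 = 13$)
$\frac{\frac{63 \cdot 62 + 20187}{-11462 + 8477} - r{\left(-83,\left(-18\right) 5 \right)}}{84369} = \frac{\frac{63 \cdot 62 + 20187}{-11462 + 8477} - 13}{84369} = \left(\frac{3906 + 20187}{-2985} - 13\right) \frac{1}{84369} = \left(24093 \left(- \frac{1}{2985}\right) - 13\right) \frac{1}{84369} = \left(- \frac{8031}{995} - 13\right) \frac{1}{84369} = \left(- \frac{20966}{995}\right) \frac{1}{84369} = - \frac{20966}{83947155}$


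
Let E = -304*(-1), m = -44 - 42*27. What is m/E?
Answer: -31/8 ≈ -3.8750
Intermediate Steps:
m = -1178 (m = -44 - 1134 = -1178)
E = 304
m/E = -1178/304 = -1178*1/304 = -31/8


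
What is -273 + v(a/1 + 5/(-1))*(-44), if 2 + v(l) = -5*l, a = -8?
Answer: -3045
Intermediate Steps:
v(l) = -2 - 5*l
-273 + v(a/1 + 5/(-1))*(-44) = -273 + (-2 - 5*(-8/1 + 5/(-1)))*(-44) = -273 + (-2 - 5*(-8*1 + 5*(-1)))*(-44) = -273 + (-2 - 5*(-8 - 5))*(-44) = -273 + (-2 - 5*(-13))*(-44) = -273 + (-2 + 65)*(-44) = -273 + 63*(-44) = -273 - 2772 = -3045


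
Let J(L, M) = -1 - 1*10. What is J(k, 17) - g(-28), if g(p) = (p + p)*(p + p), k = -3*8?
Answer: -3147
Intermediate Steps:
k = -24
J(L, M) = -11 (J(L, M) = -1 - 10 = -11)
g(p) = 4*p² (g(p) = (2*p)*(2*p) = 4*p²)
J(k, 17) - g(-28) = -11 - 4*(-28)² = -11 - 4*784 = -11 - 1*3136 = -11 - 3136 = -3147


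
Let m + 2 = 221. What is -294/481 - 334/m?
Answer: -225040/105339 ≈ -2.1363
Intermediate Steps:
m = 219 (m = -2 + 221 = 219)
-294/481 - 334/m = -294/481 - 334/219 = -225040/105339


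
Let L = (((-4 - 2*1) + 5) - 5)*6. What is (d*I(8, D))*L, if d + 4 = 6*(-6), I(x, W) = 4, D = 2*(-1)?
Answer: 5760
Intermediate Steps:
D = -2
d = -40 (d = -4 + 6*(-6) = -4 - 36 = -40)
L = -36 (L = (((-4 - 2) + 5) - 5)*6 = ((-6 + 5) - 5)*6 = (-1 - 5)*6 = -6*6 = -36)
(d*I(8, D))*L = -40*4*(-36) = -160*(-36) = 5760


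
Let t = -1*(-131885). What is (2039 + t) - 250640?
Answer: -116716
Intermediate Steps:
t = 131885
(2039 + t) - 250640 = (2039 + 131885) - 250640 = 133924 - 250640 = -116716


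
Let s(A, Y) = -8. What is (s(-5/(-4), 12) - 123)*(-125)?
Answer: 16375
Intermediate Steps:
(s(-5/(-4), 12) - 123)*(-125) = (-8 - 123)*(-125) = -131*(-125) = 16375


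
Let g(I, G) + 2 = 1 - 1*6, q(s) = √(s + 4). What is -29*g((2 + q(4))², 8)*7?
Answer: 1421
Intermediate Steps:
q(s) = √(4 + s)
g(I, G) = -7 (g(I, G) = -2 + (1 - 1*6) = -2 + (1 - 6) = -2 - 5 = -7)
-29*g((2 + q(4))², 8)*7 = -29*(-7)*7 = 203*7 = 1421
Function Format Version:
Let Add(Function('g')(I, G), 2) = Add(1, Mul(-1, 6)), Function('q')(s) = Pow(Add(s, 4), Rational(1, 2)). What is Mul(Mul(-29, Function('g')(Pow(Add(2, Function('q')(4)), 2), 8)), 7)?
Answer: 1421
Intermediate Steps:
Function('q')(s) = Pow(Add(4, s), Rational(1, 2))
Function('g')(I, G) = -7 (Function('g')(I, G) = Add(-2, Add(1, Mul(-1, 6))) = Add(-2, Add(1, -6)) = Add(-2, -5) = -7)
Mul(Mul(-29, Function('g')(Pow(Add(2, Function('q')(4)), 2), 8)), 7) = Mul(Mul(-29, -7), 7) = Mul(203, 7) = 1421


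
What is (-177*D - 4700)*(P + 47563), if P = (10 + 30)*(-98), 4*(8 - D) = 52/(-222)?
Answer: -19785597693/74 ≈ -2.6737e+8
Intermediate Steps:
D = 1789/222 (D = 8 - 13/(-222) = 8 - 13*(-1)/222 = 8 - ¼*(-26/111) = 8 + 13/222 = 1789/222 ≈ 8.0586)
P = -3920 (P = 40*(-98) = -3920)
(-177*D - 4700)*(P + 47563) = (-177*1789/222 - 4700)*(-3920 + 47563) = (-105551/74 - 4700)*43643 = -453351/74*43643 = -19785597693/74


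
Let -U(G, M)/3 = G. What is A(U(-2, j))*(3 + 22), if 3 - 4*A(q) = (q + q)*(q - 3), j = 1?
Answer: -825/4 ≈ -206.25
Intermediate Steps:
U(G, M) = -3*G
A(q) = 3/4 - q*(-3 + q)/2 (A(q) = 3/4 - (q + q)*(q - 3)/4 = 3/4 - 2*q*(-3 + q)/4 = 3/4 - q*(-3 + q)/2)
A(U(-2, j))*(3 + 22) = (3/4 - (-3*(-2))**2/2 + 3*(-3*(-2))/2)*(3 + 22) = (3/4 - 1/2*6**2 + (3/2)*6)*25 = (3/4 - 1/2*36 + 9)*25 = (3/4 - 18 + 9)*25 = -33/4*25 = -825/4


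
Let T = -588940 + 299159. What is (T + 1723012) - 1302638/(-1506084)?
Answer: 1079283790021/753042 ≈ 1.4332e+6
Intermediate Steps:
T = -289781
(T + 1723012) - 1302638/(-1506084) = (-289781 + 1723012) - 1302638/(-1506084) = 1433231 - 1302638*(-1/1506084) = 1433231 + 651319/753042 = 1079283790021/753042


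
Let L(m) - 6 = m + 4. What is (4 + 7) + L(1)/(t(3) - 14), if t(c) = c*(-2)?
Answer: 209/20 ≈ 10.450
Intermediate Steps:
L(m) = 10 + m (L(m) = 6 + (m + 4) = 6 + (4 + m) = 10 + m)
t(c) = -2*c
(4 + 7) + L(1)/(t(3) - 14) = (4 + 7) + (10 + 1)/(-2*3 - 14) = 11 + 11/(-6 - 14) = 11 + 11/(-20) = 11 + 11*(-1/20) = 11 - 11/20 = 209/20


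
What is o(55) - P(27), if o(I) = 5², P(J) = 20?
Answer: 5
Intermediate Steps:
o(I) = 25
o(55) - P(27) = 25 - 1*20 = 25 - 20 = 5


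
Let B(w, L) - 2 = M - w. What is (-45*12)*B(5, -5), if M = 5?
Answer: -1080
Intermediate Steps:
B(w, L) = 7 - w (B(w, L) = 2 + (5 - w) = 7 - w)
(-45*12)*B(5, -5) = (-45*12)*(7 - 1*5) = -540*(7 - 5) = -540*2 = -1080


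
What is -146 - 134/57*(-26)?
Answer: -4838/57 ≈ -84.877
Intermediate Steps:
-146 - 134/57*(-26) = -146 + 3484/57 = -4838/57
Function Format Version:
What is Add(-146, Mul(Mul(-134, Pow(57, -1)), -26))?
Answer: Rational(-4838, 57) ≈ -84.877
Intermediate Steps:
Add(-146, Mul(Mul(-134, Pow(57, -1)), -26)) = Add(-146, Mul(Mul(-134, Rational(1, 57)), -26)) = Add(-146, Mul(Rational(-134, 57), -26)) = Add(-146, Rational(3484, 57)) = Rational(-4838, 57)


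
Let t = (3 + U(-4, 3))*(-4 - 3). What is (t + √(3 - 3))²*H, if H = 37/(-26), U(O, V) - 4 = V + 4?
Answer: -177674/13 ≈ -13667.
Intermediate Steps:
U(O, V) = 8 + V (U(O, V) = 4 + (V + 4) = 4 + (4 + V) = 8 + V)
H = -37/26 (H = 37*(-1/26) = -37/26 ≈ -1.4231)
t = -98 (t = (3 + (8 + 3))*(-4 - 3) = (3 + 11)*(-7) = 14*(-7) = -98)
(t + √(3 - 3))²*H = (-98 + √(3 - 3))²*(-37/26) = (-98 + √0)²*(-37/26) = (-98 + 0)²*(-37/26) = (-98)²*(-37/26) = 9604*(-37/26) = -177674/13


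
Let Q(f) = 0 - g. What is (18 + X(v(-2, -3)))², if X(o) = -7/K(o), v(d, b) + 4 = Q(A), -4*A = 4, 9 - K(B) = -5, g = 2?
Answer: 1225/4 ≈ 306.25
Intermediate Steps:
K(B) = 14 (K(B) = 9 - 1*(-5) = 9 + 5 = 14)
A = -1 (A = -¼*4 = -1)
Q(f) = -2 (Q(f) = 0 - 1*2 = 0 - 2 = -2)
v(d, b) = -6 (v(d, b) = -4 - 2 = -6)
X(o) = -½ (X(o) = -7/14 = -7*1/14 = -½)
(18 + X(v(-2, -3)))² = (18 - ½)² = (35/2)² = 1225/4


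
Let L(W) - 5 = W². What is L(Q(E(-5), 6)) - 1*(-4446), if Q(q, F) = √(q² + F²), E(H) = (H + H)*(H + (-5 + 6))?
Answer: 6087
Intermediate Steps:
E(H) = 2*H*(1 + H) (E(H) = (2*H)*(H + 1) = (2*H)*(1 + H) = 2*H*(1 + H))
Q(q, F) = √(F² + q²)
L(W) = 5 + W²
L(Q(E(-5), 6)) - 1*(-4446) = (5 + (√(6² + (2*(-5)*(1 - 5))²))²) - 1*(-4446) = (5 + (√(36 + (2*(-5)*(-4))²))²) + 4446 = (5 + (√(36 + 40²))²) + 4446 = (5 + (√(36 + 1600))²) + 4446 = (5 + (√1636)²) + 4446 = (5 + (2*√409)²) + 4446 = (5 + 1636) + 4446 = 1641 + 4446 = 6087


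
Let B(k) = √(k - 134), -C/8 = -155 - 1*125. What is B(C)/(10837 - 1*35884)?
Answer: -√26/2783 ≈ -0.0018322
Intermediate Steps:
C = 2240 (C = -8*(-155 - 1*125) = -8*(-155 - 125) = -8*(-280) = 2240)
B(k) = √(-134 + k)
B(C)/(10837 - 1*35884) = √(-134 + 2240)/(10837 - 1*35884) = √2106/(10837 - 35884) = (9*√26)/(-25047) = (9*√26)*(-1/25047) = -√26/2783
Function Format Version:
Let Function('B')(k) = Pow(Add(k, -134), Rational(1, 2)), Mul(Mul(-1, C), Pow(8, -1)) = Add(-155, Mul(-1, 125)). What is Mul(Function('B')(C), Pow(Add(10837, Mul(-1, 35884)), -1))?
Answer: Mul(Rational(-1, 2783), Pow(26, Rational(1, 2))) ≈ -0.0018322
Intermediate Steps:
C = 2240 (C = Mul(-8, Add(-155, Mul(-1, 125))) = Mul(-8, Add(-155, -125)) = Mul(-8, -280) = 2240)
Function('B')(k) = Pow(Add(-134, k), Rational(1, 2))
Mul(Function('B')(C), Pow(Add(10837, Mul(-1, 35884)), -1)) = Mul(Pow(Add(-134, 2240), Rational(1, 2)), Pow(Add(10837, Mul(-1, 35884)), -1)) = Mul(Pow(2106, Rational(1, 2)), Pow(Add(10837, -35884), -1)) = Mul(Mul(9, Pow(26, Rational(1, 2))), Pow(-25047, -1)) = Mul(Mul(9, Pow(26, Rational(1, 2))), Rational(-1, 25047)) = Mul(Rational(-1, 2783), Pow(26, Rational(1, 2)))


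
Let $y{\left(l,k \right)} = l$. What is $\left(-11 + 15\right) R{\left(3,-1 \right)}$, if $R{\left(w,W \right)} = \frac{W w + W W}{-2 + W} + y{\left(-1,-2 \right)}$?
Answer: $- \frac{4}{3} \approx -1.3333$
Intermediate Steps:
$R{\left(w,W \right)} = -1 + \frac{W^{2} + W w}{-2 + W}$ ($R{\left(w,W \right)} = \frac{W w + W W}{-2 + W} - 1 = \frac{W w + W^{2}}{-2 + W} - 1 = \frac{W^{2} + W w}{-2 + W} - 1 = -1 + \frac{W^{2} + W w}{-2 + W}$)
$\left(-11 + 15\right) R{\left(3,-1 \right)} = \left(-11 + 15\right) \frac{2 + \left(-1\right)^{2} - -1 - 3}{-2 - 1} = 4 \frac{2 + 1 + 1 - 3}{-3} = 4 \left(\left(- \frac{1}{3}\right) 1\right) = 4 \left(- \frac{1}{3}\right) = - \frac{4}{3}$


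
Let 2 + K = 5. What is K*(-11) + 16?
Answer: -17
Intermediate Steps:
K = 3 (K = -2 + 5 = 3)
K*(-11) + 16 = 3*(-11) + 16 = -33 + 16 = -17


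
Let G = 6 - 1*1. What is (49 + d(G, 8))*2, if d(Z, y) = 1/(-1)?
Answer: 96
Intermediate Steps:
G = 5 (G = 6 - 1 = 5)
d(Z, y) = -1
(49 + d(G, 8))*2 = (49 - 1)*2 = 48*2 = 96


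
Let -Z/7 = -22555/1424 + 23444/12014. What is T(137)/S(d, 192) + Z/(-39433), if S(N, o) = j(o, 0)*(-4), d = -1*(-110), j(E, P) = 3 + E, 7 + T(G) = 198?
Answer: -16268642820181/65775180928080 ≈ -0.24734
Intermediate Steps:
T(G) = 191 (T(G) = -7 + 198 = 191)
d = 110
Z = 831570299/8553968 (Z = -7*(-22555/1424 + 23444/12014) = -7*(-22555*1/1424 + 23444*(1/12014)) = -7*(-22555/1424 + 11722/6007) = -7*(-118795757/8553968) = 831570299/8553968 ≈ 97.215)
S(N, o) = -12 - 4*o (S(N, o) = (3 + o)*(-4) = -12 - 4*o)
T(137)/S(d, 192) + Z/(-39433) = 191/(-12 - 4*192) + (831570299/8553968)/(-39433) = 191/(-12 - 768) + (831570299/8553968)*(-1/39433) = 191/(-780) - 831570299/337308620144 = 191*(-1/780) - 831570299/337308620144 = -191/780 - 831570299/337308620144 = -16268642820181/65775180928080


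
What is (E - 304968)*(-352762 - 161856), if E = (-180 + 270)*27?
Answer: 155691500484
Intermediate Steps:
E = 2430 (E = 90*27 = 2430)
(E - 304968)*(-352762 - 161856) = (2430 - 304968)*(-352762 - 161856) = -302538*(-514618) = 155691500484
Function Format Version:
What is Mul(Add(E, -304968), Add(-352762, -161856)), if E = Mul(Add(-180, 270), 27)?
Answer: 155691500484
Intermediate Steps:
E = 2430 (E = Mul(90, 27) = 2430)
Mul(Add(E, -304968), Add(-352762, -161856)) = Mul(Add(2430, -304968), Add(-352762, -161856)) = Mul(-302538, -514618) = 155691500484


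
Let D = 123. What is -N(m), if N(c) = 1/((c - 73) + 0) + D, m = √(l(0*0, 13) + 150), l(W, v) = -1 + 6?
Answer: -636329/5174 + √155/5174 ≈ -122.98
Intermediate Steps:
l(W, v) = 5
m = √155 (m = √(5 + 150) = √155 ≈ 12.450)
N(c) = 123 + 1/(-73 + c) (N(c) = 1/((c - 73) + 0) + 123 = 1/((-73 + c) + 0) + 123 = 1/(-73 + c) + 123 = 123 + 1/(-73 + c))
-N(m) = -(-8978 + 123*√155)/(-73 + √155)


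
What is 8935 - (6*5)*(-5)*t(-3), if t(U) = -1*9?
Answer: 7585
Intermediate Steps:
t(U) = -9
8935 - (6*5)*(-5)*t(-3) = 8935 - (6*5)*(-5)*(-9) = 8935 - 30*(-5)*(-9) = 8935 - (-150)*(-9) = 8935 - 1*1350 = 8935 - 1350 = 7585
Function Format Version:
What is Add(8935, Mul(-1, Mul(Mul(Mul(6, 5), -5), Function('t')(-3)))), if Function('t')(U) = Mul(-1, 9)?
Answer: 7585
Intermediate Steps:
Function('t')(U) = -9
Add(8935, Mul(-1, Mul(Mul(Mul(6, 5), -5), Function('t')(-3)))) = Add(8935, Mul(-1, Mul(Mul(Mul(6, 5), -5), -9))) = Add(8935, Mul(-1, Mul(Mul(30, -5), -9))) = Add(8935, Mul(-1, Mul(-150, -9))) = Add(8935, Mul(-1, 1350)) = Add(8935, -1350) = 7585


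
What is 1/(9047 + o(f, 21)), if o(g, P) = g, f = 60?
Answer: 1/9107 ≈ 0.00010981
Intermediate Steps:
1/(9047 + o(f, 21)) = 1/(9047 + 60) = 1/9107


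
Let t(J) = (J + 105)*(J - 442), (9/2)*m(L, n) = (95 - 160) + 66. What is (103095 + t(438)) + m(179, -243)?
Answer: 908309/9 ≈ 1.0092e+5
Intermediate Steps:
m(L, n) = 2/9 (m(L, n) = 2*((95 - 160) + 66)/9 = 2*(-65 + 66)/9 = (2/9)*1 = 2/9)
t(J) = (-442 + J)*(105 + J) (t(J) = (105 + J)*(-442 + J) = (-442 + J)*(105 + J))
(103095 + t(438)) + m(179, -243) = (103095 + (-46410 + 438² - 337*438)) + 2/9 = (103095 + (-46410 + 191844 - 147606)) + 2/9 = (103095 - 2172) + 2/9 = 100923 + 2/9 = 908309/9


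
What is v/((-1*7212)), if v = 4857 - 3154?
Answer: -1703/7212 ≈ -0.23613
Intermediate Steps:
v = 1703
v/((-1*7212)) = 1703/((-1*7212)) = 1703/(-7212) = 1703*(-1/7212) = -1703/7212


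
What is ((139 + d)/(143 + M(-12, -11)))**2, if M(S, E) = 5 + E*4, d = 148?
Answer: 82369/10816 ≈ 7.6155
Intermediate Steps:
M(S, E) = 5 + 4*E
((139 + d)/(143 + M(-12, -11)))**2 = ((139 + 148)/(143 + (5 + 4*(-11))))**2 = (287/(143 + (5 - 44)))**2 = (287/(143 - 39))**2 = (287/104)**2 = 82369/10816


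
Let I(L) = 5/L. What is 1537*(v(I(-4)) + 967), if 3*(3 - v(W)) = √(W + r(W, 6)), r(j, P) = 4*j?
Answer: 1490890 - 7685*I/6 ≈ 1.4909e+6 - 1280.8*I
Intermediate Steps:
v(W) = 3 - √5*√W/3 (v(W) = 3 - √(W + 4*W)/3 = 3 - √5*√W/3)
1537*(v(I(-4)) + 967) = 1537*((3 - √5*√(5/(-4))/3) + 967) = 1537*((3 - √5*√(5*(-¼))/3) + 967) = 1537*((3 - √5*√(-5/4)/3) + 967) = 1537*((3 - √5*I*√5/2/3) + 967) = 1537*((3 - 5*I/6) + 967) = 1537*(970 - 5*I/6) = 1490890 - 7685*I/6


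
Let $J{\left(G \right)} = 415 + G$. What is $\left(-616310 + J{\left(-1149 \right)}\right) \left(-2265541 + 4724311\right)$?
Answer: $-1517169275880$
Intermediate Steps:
$\left(-616310 + J{\left(-1149 \right)}\right) \left(-2265541 + 4724311\right) = \left(-616310 + \left(415 - 1149\right)\right) \left(-2265541 + 4724311\right) = \left(-616310 - 734\right) 2458770 = \left(-617044\right) 2458770 = -1517169275880$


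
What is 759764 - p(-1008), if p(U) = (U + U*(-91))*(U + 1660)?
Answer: -58389676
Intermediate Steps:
p(U) = -90*U*(1660 + U) (p(U) = (U - 91*U)*(1660 + U) = (-90*U)*(1660 + U) = -90*U*(1660 + U))
759764 - p(-1008) = 759764 - (-90)*(-1008)*(1660 - 1008) = 759764 - (-90)*(-1008)*652 = 759764 - 1*59149440 = 759764 - 59149440 = -58389676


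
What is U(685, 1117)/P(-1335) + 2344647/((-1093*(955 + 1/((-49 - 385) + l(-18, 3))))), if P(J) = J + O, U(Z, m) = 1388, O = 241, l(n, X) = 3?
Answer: -864985864147/246086095084 ≈ -3.5150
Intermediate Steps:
P(J) = 241 + J (P(J) = J + 241 = 241 + J)
U(685, 1117)/P(-1335) + 2344647/((-1093*(955 + 1/((-49 - 385) + l(-18, 3))))) = 1388/(241 - 1335) + 2344647/((-1093*(955 + 1/((-49 - 385) + 3)))) = 1388/(-1094) + 2344647/((-1093*(955 + 1/(-434 + 3)))) = 1388*(-1/1094) + 2344647/((-1093*(955 + 1/(-431)))) = -694/547 + 2344647/((-1093*(955 - 1/431))) = -694/547 + 2344647/((-1093*411604/431)) = -694/547 + 2344647/(-449883172/431) = -694/547 + 2344647*(-431/449883172) = -694/547 - 1010542857/449883172 = -864985864147/246086095084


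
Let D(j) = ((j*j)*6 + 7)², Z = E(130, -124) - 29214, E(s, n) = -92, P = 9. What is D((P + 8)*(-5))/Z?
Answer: -1879829449/29306 ≈ -64145.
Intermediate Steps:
Z = -29306 (Z = -92 - 29214 = -29306)
D(j) = (7 + 6*j²)² (D(j) = (j²*6 + 7)² = (6*j² + 7)² = (7 + 6*j²)²)
D((P + 8)*(-5))/Z = (7 + 6*((9 + 8)*(-5))²)²/(-29306) = (7 + 6*(17*(-5))²)²*(-1/29306) = (7 + 6*(-85)²)²*(-1/29306) = (7 + 6*7225)²*(-1/29306) = (7 + 43350)²*(-1/29306) = 43357²*(-1/29306) = 1879829449*(-1/29306) = -1879829449/29306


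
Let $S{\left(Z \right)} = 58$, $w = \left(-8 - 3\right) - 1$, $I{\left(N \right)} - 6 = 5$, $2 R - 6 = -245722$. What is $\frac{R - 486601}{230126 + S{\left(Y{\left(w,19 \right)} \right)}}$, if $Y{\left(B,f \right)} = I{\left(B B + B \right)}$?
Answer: $- \frac{203153}{76728} \approx -2.6477$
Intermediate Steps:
$R = -122858$ ($R = 3 + \frac{1}{2} \left(-245722\right) = 3 - 122861 = -122858$)
$I{\left(N \right)} = 11$ ($I{\left(N \right)} = 6 + 5 = 11$)
$w = -12$ ($w = -11 - 1 = -12$)
$Y{\left(B,f \right)} = 11$
$\frac{R - 486601}{230126 + S{\left(Y{\left(w,19 \right)} \right)}} = \frac{-122858 - 486601}{230126 + 58} = - \frac{609459}{230184} = \left(-609459\right) \frac{1}{230184} = - \frac{203153}{76728}$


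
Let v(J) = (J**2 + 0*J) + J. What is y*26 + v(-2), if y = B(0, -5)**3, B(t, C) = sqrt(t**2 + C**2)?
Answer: 3252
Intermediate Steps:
B(t, C) = sqrt(C**2 + t**2)
y = 125 (y = (sqrt((-5)**2 + 0**2))**3 = (sqrt(25 + 0))**3 = (sqrt(25))**3 = 5**3 = 125)
v(J) = J + J**2 (v(J) = (J**2 + 0) + J = J**2 + J = J + J**2)
y*26 + v(-2) = 125*26 - 2*(1 - 2) = 3250 - 2*(-1) = 3250 + 2 = 3252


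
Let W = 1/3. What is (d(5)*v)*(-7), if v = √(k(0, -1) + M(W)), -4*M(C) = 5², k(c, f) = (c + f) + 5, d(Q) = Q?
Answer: -105*I/2 ≈ -52.5*I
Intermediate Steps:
k(c, f) = 5 + c + f
W = ⅓ ≈ 0.33333
M(C) = -25/4 (M(C) = -¼*5² = -¼*25 = -25/4)
v = 3*I/2 (v = √((5 + 0 - 1) - 25/4) = √(4 - 25/4) = √(-9/4) = 3*I/2 ≈ 1.5*I)
(d(5)*v)*(-7) = (5*(3*I/2))*(-7) = (15*I/2)*(-7) = -105*I/2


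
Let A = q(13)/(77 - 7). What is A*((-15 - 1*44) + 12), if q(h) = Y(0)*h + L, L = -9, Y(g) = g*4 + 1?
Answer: -94/35 ≈ -2.6857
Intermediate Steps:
Y(g) = 1 + 4*g (Y(g) = 4*g + 1 = 1 + 4*g)
q(h) = -9 + h (q(h) = (1 + 4*0)*h - 9 = (1 + 0)*h - 9 = 1*h - 9 = h - 9 = -9 + h)
A = 2/35 (A = (-9 + 13)/(77 - 7) = 4/70 = 4*(1/70) = 2/35 ≈ 0.057143)
A*((-15 - 1*44) + 12) = 2*((-15 - 1*44) + 12)/35 = 2*((-15 - 44) + 12)/35 = 2*(-59 + 12)/35 = (2/35)*(-47) = -94/35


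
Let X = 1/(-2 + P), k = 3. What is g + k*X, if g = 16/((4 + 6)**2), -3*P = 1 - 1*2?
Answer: -41/25 ≈ -1.6400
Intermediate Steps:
P = 1/3 (P = -(1 - 1*2)/3 = -(1 - 2)/3 = -1/3*(-1) = 1/3 ≈ 0.33333)
X = -3/5 (X = 1/(-2 + 1/3) = 1/(-5/3) = -3/5 ≈ -0.60000)
g = 4/25 (g = 16/(10**2) = 16/100 = 16*(1/100) = 4/25 ≈ 0.16000)
g + k*X = 4/25 + 3*(-3/5) = 4/25 - 9/5 = -41/25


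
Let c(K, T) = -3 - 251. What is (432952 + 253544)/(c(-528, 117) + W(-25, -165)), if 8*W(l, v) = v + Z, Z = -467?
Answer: -228832/111 ≈ -2061.6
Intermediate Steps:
c(K, T) = -254
W(l, v) = -467/8 + v/8 (W(l, v) = (v - 467)/8 = (-467 + v)/8 = -467/8 + v/8)
(432952 + 253544)/(c(-528, 117) + W(-25, -165)) = (432952 + 253544)/(-254 + (-467/8 + (1/8)*(-165))) = 686496/(-254 + (-467/8 - 165/8)) = 686496/(-254 - 79) = 686496/(-333) = 686496*(-1/333) = -228832/111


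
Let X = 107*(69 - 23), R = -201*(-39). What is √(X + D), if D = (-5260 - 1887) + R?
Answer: √5614 ≈ 74.927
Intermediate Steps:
R = 7839
D = 692 (D = (-5260 - 1887) + 7839 = -7147 + 7839 = 692)
X = 4922 (X = 107*46 = 4922)
√(X + D) = √(4922 + 692) = √5614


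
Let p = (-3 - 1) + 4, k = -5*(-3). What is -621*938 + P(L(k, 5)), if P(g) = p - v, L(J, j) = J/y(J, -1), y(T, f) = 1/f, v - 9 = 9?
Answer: -582516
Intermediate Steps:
v = 18 (v = 9 + 9 = 18)
k = 15
p = 0 (p = -4 + 4 = 0)
L(J, j) = -J (L(J, j) = J/(1/(-1)) = J/(-1) = J*(-1) = -J)
P(g) = -18 (P(g) = 0 - 1*18 = 0 - 18 = -18)
-621*938 + P(L(k, 5)) = -621*938 - 18 = -582498 - 18 = -582516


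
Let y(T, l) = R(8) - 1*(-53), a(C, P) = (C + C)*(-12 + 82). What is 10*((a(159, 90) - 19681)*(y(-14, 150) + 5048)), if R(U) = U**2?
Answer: 133205350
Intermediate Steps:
a(C, P) = 140*C (a(C, P) = (2*C)*70 = 140*C)
y(T, l) = 117 (y(T, l) = 8**2 - 1*(-53) = 64 + 53 = 117)
10*((a(159, 90) - 19681)*(y(-14, 150) + 5048)) = 10*((140*159 - 19681)*(117 + 5048)) = 10*((22260 - 19681)*5165) = 10*(2579*5165) = 10*13320535 = 133205350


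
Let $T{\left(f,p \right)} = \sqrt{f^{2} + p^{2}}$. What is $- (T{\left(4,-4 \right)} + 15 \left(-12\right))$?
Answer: $180 - 4 \sqrt{2} \approx 174.34$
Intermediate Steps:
$- (T{\left(4,-4 \right)} + 15 \left(-12\right)) = - (\sqrt{4^{2} + \left(-4\right)^{2}} + 15 \left(-12\right)) = - (\sqrt{16 + 16} - 180) = - (\sqrt{32} - 180) = - (4 \sqrt{2} - 180) = - (-180 + 4 \sqrt{2}) = 180 - 4 \sqrt{2}$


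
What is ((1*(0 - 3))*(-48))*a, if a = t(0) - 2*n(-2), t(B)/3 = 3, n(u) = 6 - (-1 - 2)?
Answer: -1296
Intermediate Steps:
n(u) = 9 (n(u) = 6 - 1*(-3) = 6 + 3 = 9)
t(B) = 9 (t(B) = 3*3 = 9)
a = -9 (a = 9 - 2*9 = 9 - 18 = -9)
((1*(0 - 3))*(-48))*a = ((1*(0 - 3))*(-48))*(-9) = ((1*(-3))*(-48))*(-9) = -3*(-48)*(-9) = 144*(-9) = -1296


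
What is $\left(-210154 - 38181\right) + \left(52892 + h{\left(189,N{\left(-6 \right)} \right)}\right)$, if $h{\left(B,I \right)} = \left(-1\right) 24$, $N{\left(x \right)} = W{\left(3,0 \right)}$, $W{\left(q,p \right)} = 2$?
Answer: $-195467$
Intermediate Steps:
$N{\left(x \right)} = 2$
$h{\left(B,I \right)} = -24$
$\left(-210154 - 38181\right) + \left(52892 + h{\left(189,N{\left(-6 \right)} \right)}\right) = \left(-210154 - 38181\right) + \left(52892 - 24\right) = -248335 + 52868 = -195467$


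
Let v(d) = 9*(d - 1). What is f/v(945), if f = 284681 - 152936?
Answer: 43915/2832 ≈ 15.507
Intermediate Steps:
v(d) = -9 + 9*d (v(d) = 9*(-1 + d) = -9 + 9*d)
f = 131745
f/v(945) = 131745/(-9 + 9*945) = 131745/(-9 + 8505) = 131745/8496 = 131745*(1/8496) = 43915/2832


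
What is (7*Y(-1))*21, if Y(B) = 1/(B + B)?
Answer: -147/2 ≈ -73.500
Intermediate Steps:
Y(B) = 1/(2*B)
(7*Y(-1))*21 = (7*((1/2)/(-1)))*21 = (7*((1/2)*(-1)))*21 = (7*(-1/2))*21 = -7/2*21 = -147/2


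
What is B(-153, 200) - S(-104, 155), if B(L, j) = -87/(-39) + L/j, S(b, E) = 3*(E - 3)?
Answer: -1181789/2600 ≈ -454.53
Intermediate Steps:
S(b, E) = -9 + 3*E (S(b, E) = 3*(-3 + E) = -9 + 3*E)
B(L, j) = 29/13 + L/j (B(L, j) = -87*(-1/39) + L/j = 29/13 + L/j)
B(-153, 200) - S(-104, 155) = (29/13 - 153/200) - (-9 + 3*155) = (29/13 - 153*1/200) - (-9 + 465) = (29/13 - 153/200) - 1*456 = 3811/2600 - 456 = -1181789/2600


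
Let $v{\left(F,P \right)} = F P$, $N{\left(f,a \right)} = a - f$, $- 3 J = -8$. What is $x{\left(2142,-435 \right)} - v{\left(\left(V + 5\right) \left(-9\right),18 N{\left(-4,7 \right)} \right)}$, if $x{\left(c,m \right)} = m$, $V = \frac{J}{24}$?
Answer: $8673$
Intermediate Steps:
$J = \frac{8}{3}$ ($J = \left(- \frac{1}{3}\right) \left(-8\right) = \frac{8}{3} \approx 2.6667$)
$V = \frac{1}{9}$ ($V = \frac{8}{3 \cdot 24} = \frac{8}{3} \cdot \frac{1}{24} = \frac{1}{9} \approx 0.11111$)
$x{\left(2142,-435 \right)} - v{\left(\left(V + 5\right) \left(-9\right),18 N{\left(-4,7 \right)} \right)} = -435 - \left(\frac{1}{9} + 5\right) \left(-9\right) 18 \left(7 - -4\right) = -435 - \frac{46}{9} \left(-9\right) 18 \left(7 + 4\right) = -435 - - 46 \cdot 18 \cdot 11 = -435 - \left(-46\right) 198 = -435 - -9108 = -435 + 9108 = 8673$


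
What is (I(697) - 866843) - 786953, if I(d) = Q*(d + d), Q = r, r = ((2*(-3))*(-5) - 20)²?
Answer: -1514396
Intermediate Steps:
r = 100 (r = (-6*(-5) - 20)² = (30 - 20)² = 10² = 100)
Q = 100
I(d) = 200*d (I(d) = 100*(d + d) = 100*(2*d) = 200*d)
(I(697) - 866843) - 786953 = (200*697 - 866843) - 786953 = (139400 - 866843) - 786953 = -727443 - 786953 = -1514396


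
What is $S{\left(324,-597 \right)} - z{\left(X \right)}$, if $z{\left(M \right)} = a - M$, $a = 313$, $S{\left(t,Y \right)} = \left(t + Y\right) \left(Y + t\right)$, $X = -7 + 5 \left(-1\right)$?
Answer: $74204$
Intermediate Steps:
$X = -12$ ($X = -7 - 5 = -12$)
$S{\left(t,Y \right)} = \left(Y + t\right)^{2}$ ($S{\left(t,Y \right)} = \left(Y + t\right) \left(Y + t\right) = \left(Y + t\right)^{2}$)
$z{\left(M \right)} = 313 - M$
$S{\left(324,-597 \right)} - z{\left(X \right)} = \left(-597 + 324\right)^{2} - \left(313 - -12\right) = \left(-273\right)^{2} - \left(313 + 12\right) = 74529 - 325 = 74204$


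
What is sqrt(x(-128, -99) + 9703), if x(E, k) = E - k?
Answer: sqrt(9674) ≈ 98.356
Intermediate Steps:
sqrt(x(-128, -99) + 9703) = sqrt((-128 - 1*(-99)) + 9703) = sqrt((-128 + 99) + 9703) = sqrt(-29 + 9703) = sqrt(9674)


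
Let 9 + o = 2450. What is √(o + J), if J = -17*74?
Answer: 13*√7 ≈ 34.395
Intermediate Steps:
o = 2441 (o = -9 + 2450 = 2441)
J = -1258
√(o + J) = √(2441 - 1258) = √1183 = 13*√7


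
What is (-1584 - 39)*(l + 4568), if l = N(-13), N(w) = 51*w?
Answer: -6337815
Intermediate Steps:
l = -663 (l = 51*(-13) = -663)
(-1584 - 39)*(l + 4568) = (-1584 - 39)*(-663 + 4568) = -1623*3905 = -6337815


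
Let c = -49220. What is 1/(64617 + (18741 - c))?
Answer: 1/132578 ≈ 7.5427e-6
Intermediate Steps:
1/(64617 + (18741 - c)) = 1/(64617 + (18741 - 1*(-49220))) = 1/(64617 + (18741 + 49220)) = 1/(64617 + 67961) = 1/132578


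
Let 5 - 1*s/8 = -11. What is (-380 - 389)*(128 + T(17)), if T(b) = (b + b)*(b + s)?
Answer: -3889602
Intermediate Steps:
s = 128 (s = 40 - 8*(-11) = 40 + 88 = 128)
T(b) = 2*b*(128 + b) (T(b) = (b + b)*(b + 128) = (2*b)*(128 + b) = 2*b*(128 + b))
(-380 - 389)*(128 + T(17)) = (-380 - 389)*(128 + 2*17*(128 + 17)) = -769*(128 + 2*17*145) = -769*(128 + 4930) = -769*5058 = -3889602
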